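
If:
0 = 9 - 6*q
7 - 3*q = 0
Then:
No Solution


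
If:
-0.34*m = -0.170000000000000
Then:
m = 0.50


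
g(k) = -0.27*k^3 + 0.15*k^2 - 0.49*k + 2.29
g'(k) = -0.81*k^2 + 0.3*k - 0.49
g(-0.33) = 2.48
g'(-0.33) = -0.68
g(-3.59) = 18.47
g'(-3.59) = -12.01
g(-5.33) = 50.05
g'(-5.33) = -25.10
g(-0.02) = 2.30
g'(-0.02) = -0.50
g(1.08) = 1.60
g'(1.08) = -1.11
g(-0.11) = 2.35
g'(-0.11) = -0.53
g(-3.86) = 21.94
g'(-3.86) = -13.72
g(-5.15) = 45.67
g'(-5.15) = -23.52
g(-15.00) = 954.64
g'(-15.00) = -187.24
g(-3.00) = 12.40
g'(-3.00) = -8.68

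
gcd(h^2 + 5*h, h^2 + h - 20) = h + 5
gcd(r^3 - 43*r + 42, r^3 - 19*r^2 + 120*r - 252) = r - 6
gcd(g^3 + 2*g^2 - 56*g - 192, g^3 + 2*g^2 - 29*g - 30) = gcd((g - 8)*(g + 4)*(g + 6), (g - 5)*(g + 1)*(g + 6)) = g + 6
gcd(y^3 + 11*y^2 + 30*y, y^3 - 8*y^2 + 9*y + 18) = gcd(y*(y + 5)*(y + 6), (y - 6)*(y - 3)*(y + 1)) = 1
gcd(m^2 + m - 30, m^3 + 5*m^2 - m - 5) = 1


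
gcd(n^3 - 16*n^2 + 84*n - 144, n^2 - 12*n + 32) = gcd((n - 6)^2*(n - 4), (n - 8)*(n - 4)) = n - 4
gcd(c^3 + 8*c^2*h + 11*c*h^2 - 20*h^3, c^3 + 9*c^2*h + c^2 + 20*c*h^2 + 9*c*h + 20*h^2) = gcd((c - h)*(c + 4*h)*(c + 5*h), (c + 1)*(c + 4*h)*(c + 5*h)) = c^2 + 9*c*h + 20*h^2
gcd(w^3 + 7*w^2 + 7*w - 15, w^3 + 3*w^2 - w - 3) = w^2 + 2*w - 3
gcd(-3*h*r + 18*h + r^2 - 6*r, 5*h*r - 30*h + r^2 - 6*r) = r - 6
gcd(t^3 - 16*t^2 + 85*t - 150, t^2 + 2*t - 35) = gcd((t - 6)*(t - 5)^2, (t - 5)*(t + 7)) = t - 5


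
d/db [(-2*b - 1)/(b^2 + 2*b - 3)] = 2*(b^2 + b + 4)/(b^4 + 4*b^3 - 2*b^2 - 12*b + 9)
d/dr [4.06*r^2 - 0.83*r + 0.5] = 8.12*r - 0.83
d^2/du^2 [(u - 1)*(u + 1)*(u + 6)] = 6*u + 12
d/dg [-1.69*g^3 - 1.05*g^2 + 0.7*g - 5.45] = -5.07*g^2 - 2.1*g + 0.7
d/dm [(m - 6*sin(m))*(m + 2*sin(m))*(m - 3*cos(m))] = 3*m^2*sin(m) - 4*m^2*cos(m) + 3*m^2 - 8*m*sin(m) - 6*m*cos(m) + 12*sqrt(2)*m*cos(2*m + pi/4) - 9*sin(m) + 27*sin(3*m) + 6*sqrt(2)*sin(2*m + pi/4) - 6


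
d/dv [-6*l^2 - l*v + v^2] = -l + 2*v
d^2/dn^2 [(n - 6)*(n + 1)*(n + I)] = 6*n - 10 + 2*I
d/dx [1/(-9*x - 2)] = 9/(9*x + 2)^2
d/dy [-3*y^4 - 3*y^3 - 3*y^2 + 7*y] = -12*y^3 - 9*y^2 - 6*y + 7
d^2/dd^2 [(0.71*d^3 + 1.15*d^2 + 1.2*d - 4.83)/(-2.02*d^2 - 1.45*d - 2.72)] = (1.4210854715202e-14*d^4 + 1.76023800000004*d^3 + 139.359912*d^2 + 92.924916*d - 40.316474)/(8.242408*d^6 + 17.74974*d^5 + 46.037214*d^4 + 50.849905*d^3 + 61.990704*d^2 + 32.18304*d + 20.123648)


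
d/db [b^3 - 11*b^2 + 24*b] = 3*b^2 - 22*b + 24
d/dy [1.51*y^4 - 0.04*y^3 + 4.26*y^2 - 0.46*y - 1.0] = 6.04*y^3 - 0.12*y^2 + 8.52*y - 0.46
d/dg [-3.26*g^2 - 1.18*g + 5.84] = -6.52*g - 1.18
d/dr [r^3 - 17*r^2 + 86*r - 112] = 3*r^2 - 34*r + 86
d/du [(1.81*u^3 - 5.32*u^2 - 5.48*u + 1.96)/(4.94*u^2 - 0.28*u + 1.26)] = (8.9414*u^4 - 1.0136*u^3 + 35.4026*u^2 - 32.7712*u - 6.356)/(24.4036*u^4 - 2.7664*u^3 + 12.5272*u^2 - 0.7056*u + 1.5876)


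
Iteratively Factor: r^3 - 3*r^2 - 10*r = (r + 2)*(r^2 - 5*r) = (r - 5)*(r + 2)*(r)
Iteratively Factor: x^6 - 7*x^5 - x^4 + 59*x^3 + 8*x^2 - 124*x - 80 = (x - 4)*(x^5 - 3*x^4 - 13*x^3 + 7*x^2 + 36*x + 20) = (x - 4)*(x + 2)*(x^4 - 5*x^3 - 3*x^2 + 13*x + 10) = (x - 4)*(x + 1)*(x + 2)*(x^3 - 6*x^2 + 3*x + 10) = (x - 4)*(x + 1)^2*(x + 2)*(x^2 - 7*x + 10) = (x - 4)*(x - 2)*(x + 1)^2*(x + 2)*(x - 5)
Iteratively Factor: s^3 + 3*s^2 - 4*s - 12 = (s + 2)*(s^2 + s - 6) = (s + 2)*(s + 3)*(s - 2)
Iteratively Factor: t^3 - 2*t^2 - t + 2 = (t - 2)*(t^2 - 1) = (t - 2)*(t - 1)*(t + 1)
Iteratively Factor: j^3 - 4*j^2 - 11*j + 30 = (j - 5)*(j^2 + j - 6) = (j - 5)*(j + 3)*(j - 2)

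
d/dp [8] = 0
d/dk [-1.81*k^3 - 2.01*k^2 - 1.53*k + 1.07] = -5.43*k^2 - 4.02*k - 1.53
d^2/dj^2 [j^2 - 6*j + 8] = 2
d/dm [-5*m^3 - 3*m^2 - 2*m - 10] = -15*m^2 - 6*m - 2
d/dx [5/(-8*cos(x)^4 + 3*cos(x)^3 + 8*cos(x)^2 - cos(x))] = 10*(5*sin(x) + 9*sin(3*x) - 16*sin(4*x))/((cos(2*x) + 1)*(4*cos(x) + 3*cos(2*x) - 4*cos(3*x) + 1)^2)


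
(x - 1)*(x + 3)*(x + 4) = x^3 + 6*x^2 + 5*x - 12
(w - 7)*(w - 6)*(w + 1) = w^3 - 12*w^2 + 29*w + 42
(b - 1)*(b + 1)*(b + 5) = b^3 + 5*b^2 - b - 5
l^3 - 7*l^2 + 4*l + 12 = (l - 6)*(l - 2)*(l + 1)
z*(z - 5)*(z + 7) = z^3 + 2*z^2 - 35*z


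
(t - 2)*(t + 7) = t^2 + 5*t - 14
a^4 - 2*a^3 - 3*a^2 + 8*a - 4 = (a - 2)*(a - 1)^2*(a + 2)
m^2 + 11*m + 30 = (m + 5)*(m + 6)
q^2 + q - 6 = (q - 2)*(q + 3)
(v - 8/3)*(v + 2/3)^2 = v^3 - 4*v^2/3 - 28*v/9 - 32/27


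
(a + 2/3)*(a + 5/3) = a^2 + 7*a/3 + 10/9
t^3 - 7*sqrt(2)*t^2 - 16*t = t*(t - 8*sqrt(2))*(t + sqrt(2))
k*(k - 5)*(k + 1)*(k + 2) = k^4 - 2*k^3 - 13*k^2 - 10*k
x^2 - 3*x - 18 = (x - 6)*(x + 3)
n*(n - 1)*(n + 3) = n^3 + 2*n^2 - 3*n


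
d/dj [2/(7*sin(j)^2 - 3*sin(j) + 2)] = 2*(3 - 14*sin(j))*cos(j)/(7*sin(j)^2 - 3*sin(j) + 2)^2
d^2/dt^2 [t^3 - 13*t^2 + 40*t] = 6*t - 26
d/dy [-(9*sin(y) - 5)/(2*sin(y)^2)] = (9*sin(y) - 10)*cos(y)/(2*sin(y)^3)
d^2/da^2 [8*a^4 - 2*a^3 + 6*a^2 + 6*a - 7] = 96*a^2 - 12*a + 12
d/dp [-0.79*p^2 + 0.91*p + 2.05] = 0.91 - 1.58*p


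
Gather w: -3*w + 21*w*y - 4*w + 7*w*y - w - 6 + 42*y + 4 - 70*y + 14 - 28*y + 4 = w*(28*y - 8) - 56*y + 16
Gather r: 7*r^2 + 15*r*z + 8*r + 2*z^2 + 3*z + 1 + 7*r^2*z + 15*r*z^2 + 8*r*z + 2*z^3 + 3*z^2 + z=r^2*(7*z + 7) + r*(15*z^2 + 23*z + 8) + 2*z^3 + 5*z^2 + 4*z + 1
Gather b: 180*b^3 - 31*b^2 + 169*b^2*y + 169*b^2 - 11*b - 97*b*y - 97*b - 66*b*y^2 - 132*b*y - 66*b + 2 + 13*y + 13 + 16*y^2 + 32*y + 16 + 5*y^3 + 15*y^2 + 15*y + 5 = 180*b^3 + b^2*(169*y + 138) + b*(-66*y^2 - 229*y - 174) + 5*y^3 + 31*y^2 + 60*y + 36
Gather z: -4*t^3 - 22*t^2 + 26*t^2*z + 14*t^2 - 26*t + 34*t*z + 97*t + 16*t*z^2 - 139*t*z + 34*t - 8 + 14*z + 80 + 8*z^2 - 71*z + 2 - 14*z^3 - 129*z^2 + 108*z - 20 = -4*t^3 - 8*t^2 + 105*t - 14*z^3 + z^2*(16*t - 121) + z*(26*t^2 - 105*t + 51) + 54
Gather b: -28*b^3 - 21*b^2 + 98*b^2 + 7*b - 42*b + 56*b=-28*b^3 + 77*b^2 + 21*b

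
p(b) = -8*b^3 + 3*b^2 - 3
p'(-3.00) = -234.00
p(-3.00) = 240.00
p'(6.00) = -828.00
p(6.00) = -1623.00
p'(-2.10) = -118.44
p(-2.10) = 84.32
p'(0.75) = -9.00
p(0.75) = -4.69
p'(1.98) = -82.21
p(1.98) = -53.34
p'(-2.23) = -132.73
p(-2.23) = 100.64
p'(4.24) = -406.02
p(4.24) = -558.87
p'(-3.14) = -255.47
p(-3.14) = 274.25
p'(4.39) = -436.19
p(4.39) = -622.02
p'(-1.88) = -96.11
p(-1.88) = 60.76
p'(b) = -24*b^2 + 6*b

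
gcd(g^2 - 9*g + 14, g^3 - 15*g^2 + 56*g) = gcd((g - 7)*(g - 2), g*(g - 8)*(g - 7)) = g - 7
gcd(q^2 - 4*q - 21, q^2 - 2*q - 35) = q - 7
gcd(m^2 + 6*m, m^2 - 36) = m + 6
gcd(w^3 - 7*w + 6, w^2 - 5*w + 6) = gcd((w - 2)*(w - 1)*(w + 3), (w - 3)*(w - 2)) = w - 2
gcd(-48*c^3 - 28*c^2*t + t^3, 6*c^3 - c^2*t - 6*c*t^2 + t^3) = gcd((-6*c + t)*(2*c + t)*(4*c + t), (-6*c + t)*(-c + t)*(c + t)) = -6*c + t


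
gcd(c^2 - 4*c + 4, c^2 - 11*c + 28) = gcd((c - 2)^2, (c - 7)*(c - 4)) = 1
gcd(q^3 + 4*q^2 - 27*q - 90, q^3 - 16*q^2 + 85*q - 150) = q - 5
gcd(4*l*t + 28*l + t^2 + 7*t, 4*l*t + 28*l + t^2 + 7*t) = 4*l*t + 28*l + t^2 + 7*t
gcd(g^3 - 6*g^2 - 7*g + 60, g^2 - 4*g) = g - 4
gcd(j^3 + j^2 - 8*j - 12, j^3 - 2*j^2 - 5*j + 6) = j^2 - j - 6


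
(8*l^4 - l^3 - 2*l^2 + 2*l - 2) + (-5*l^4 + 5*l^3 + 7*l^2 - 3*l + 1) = 3*l^4 + 4*l^3 + 5*l^2 - l - 1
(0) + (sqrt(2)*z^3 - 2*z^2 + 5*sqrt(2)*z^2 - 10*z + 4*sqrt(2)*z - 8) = sqrt(2)*z^3 - 2*z^2 + 5*sqrt(2)*z^2 - 10*z + 4*sqrt(2)*z - 8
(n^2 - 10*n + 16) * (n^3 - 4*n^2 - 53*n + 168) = n^5 - 14*n^4 + 3*n^3 + 634*n^2 - 2528*n + 2688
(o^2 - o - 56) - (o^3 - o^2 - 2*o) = -o^3 + 2*o^2 + o - 56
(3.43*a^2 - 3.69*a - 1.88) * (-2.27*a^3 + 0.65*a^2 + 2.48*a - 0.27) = -7.7861*a^5 + 10.6058*a^4 + 10.3755*a^3 - 11.2993*a^2 - 3.6661*a + 0.5076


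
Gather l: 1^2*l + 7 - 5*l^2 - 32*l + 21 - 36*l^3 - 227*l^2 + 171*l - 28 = -36*l^3 - 232*l^2 + 140*l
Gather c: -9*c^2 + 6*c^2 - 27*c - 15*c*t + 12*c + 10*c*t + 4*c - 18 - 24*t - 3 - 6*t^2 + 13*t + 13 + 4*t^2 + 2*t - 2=-3*c^2 + c*(-5*t - 11) - 2*t^2 - 9*t - 10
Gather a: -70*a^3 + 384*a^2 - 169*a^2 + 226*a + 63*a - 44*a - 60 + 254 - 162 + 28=-70*a^3 + 215*a^2 + 245*a + 60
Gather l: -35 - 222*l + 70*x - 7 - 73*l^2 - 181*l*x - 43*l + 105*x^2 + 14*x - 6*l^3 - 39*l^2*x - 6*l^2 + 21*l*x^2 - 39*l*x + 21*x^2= -6*l^3 + l^2*(-39*x - 79) + l*(21*x^2 - 220*x - 265) + 126*x^2 + 84*x - 42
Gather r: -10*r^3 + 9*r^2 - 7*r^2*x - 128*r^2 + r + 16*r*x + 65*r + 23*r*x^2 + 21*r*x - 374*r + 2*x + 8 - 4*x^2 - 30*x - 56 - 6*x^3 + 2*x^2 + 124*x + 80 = -10*r^3 + r^2*(-7*x - 119) + r*(23*x^2 + 37*x - 308) - 6*x^3 - 2*x^2 + 96*x + 32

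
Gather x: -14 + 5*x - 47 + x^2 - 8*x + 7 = x^2 - 3*x - 54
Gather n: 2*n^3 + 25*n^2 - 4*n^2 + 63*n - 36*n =2*n^3 + 21*n^2 + 27*n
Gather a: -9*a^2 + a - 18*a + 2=-9*a^2 - 17*a + 2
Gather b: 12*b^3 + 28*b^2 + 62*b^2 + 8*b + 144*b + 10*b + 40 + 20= 12*b^3 + 90*b^2 + 162*b + 60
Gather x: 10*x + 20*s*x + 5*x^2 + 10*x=5*x^2 + x*(20*s + 20)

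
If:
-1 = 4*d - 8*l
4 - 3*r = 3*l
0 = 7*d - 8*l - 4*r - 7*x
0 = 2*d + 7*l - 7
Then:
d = 49/44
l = 15/22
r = 43/66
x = -5/132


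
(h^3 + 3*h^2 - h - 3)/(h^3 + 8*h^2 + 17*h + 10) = (h^2 + 2*h - 3)/(h^2 + 7*h + 10)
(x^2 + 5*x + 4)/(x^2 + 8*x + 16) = (x + 1)/(x + 4)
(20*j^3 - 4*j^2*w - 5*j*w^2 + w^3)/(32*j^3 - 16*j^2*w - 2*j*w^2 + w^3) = (-10*j^2 - 3*j*w + w^2)/(-16*j^2 + w^2)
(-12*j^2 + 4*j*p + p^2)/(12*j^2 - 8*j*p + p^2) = (6*j + p)/(-6*j + p)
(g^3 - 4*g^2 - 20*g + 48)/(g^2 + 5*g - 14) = (g^2 - 2*g - 24)/(g + 7)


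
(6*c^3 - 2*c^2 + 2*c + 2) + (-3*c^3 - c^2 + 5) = 3*c^3 - 3*c^2 + 2*c + 7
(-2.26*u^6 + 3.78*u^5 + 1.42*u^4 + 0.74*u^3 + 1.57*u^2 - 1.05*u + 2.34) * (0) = 0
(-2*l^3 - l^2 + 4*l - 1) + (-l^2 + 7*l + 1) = -2*l^3 - 2*l^2 + 11*l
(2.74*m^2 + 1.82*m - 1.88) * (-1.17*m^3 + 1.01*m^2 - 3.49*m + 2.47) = -3.2058*m^5 + 0.638*m^4 - 5.5248*m^3 - 1.4828*m^2 + 11.0566*m - 4.6436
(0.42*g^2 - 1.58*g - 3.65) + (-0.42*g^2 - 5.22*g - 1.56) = -6.8*g - 5.21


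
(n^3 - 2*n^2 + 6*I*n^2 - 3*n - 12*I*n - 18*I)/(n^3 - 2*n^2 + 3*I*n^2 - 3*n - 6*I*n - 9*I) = (n + 6*I)/(n + 3*I)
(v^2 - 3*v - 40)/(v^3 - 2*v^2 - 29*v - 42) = (-v^2 + 3*v + 40)/(-v^3 + 2*v^2 + 29*v + 42)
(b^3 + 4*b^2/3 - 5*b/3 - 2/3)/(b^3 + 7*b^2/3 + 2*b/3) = (b - 1)/b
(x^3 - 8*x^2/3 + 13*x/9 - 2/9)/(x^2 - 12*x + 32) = (9*x^3 - 24*x^2 + 13*x - 2)/(9*(x^2 - 12*x + 32))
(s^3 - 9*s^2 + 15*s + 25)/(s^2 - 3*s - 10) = (s^2 - 4*s - 5)/(s + 2)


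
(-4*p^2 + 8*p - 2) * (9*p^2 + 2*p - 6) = -36*p^4 + 64*p^3 + 22*p^2 - 52*p + 12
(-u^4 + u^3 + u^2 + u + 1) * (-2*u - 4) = 2*u^5 + 2*u^4 - 6*u^3 - 6*u^2 - 6*u - 4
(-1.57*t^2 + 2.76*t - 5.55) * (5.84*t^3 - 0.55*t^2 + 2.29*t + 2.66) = -9.1688*t^5 + 16.9819*t^4 - 37.5253*t^3 + 5.1967*t^2 - 5.3679*t - 14.763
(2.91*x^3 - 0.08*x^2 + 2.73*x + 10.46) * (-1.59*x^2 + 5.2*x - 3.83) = -4.6269*x^5 + 15.2592*x^4 - 15.902*x^3 - 2.129*x^2 + 43.9361*x - 40.0618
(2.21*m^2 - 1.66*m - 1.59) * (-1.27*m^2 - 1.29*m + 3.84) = -2.8067*m^4 - 0.7427*m^3 + 12.6471*m^2 - 4.3233*m - 6.1056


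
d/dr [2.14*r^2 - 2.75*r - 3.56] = 4.28*r - 2.75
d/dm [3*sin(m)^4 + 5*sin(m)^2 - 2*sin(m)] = 2*(6*sin(m)^3 + 5*sin(m) - 1)*cos(m)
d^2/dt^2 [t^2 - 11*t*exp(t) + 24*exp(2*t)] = -11*t*exp(t) + 96*exp(2*t) - 22*exp(t) + 2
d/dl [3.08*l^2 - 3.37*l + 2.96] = 6.16*l - 3.37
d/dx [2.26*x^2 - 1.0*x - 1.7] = 4.52*x - 1.0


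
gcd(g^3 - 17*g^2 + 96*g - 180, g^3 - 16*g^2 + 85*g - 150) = g^2 - 11*g + 30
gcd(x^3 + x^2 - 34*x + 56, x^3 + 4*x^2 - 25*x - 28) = x^2 + 3*x - 28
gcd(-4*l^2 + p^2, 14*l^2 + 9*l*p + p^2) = 2*l + p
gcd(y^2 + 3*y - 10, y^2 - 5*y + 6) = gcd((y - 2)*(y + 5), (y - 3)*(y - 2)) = y - 2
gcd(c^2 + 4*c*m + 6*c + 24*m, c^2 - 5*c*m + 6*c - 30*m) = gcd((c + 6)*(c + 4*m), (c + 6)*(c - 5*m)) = c + 6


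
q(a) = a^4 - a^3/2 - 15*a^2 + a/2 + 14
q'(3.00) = 5.00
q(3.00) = -52.00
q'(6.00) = 630.50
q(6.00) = 665.00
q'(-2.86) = -19.54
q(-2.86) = -31.52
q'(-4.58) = -277.85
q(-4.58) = 185.11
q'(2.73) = -11.19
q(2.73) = -51.06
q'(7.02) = 1099.77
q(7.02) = 1533.89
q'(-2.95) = -26.74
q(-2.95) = -29.44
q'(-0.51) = 14.88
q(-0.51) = 9.98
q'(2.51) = -21.00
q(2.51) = -47.46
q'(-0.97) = 24.54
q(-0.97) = 0.74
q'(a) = 4*a^3 - 3*a^2/2 - 30*a + 1/2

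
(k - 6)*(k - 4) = k^2 - 10*k + 24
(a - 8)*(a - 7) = a^2 - 15*a + 56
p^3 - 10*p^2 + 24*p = p*(p - 6)*(p - 4)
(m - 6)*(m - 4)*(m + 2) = m^3 - 8*m^2 + 4*m + 48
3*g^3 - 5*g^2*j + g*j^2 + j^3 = (-g + j)^2*(3*g + j)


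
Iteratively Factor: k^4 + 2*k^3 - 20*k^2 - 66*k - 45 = (k + 3)*(k^3 - k^2 - 17*k - 15) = (k + 1)*(k + 3)*(k^2 - 2*k - 15) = (k + 1)*(k + 3)^2*(k - 5)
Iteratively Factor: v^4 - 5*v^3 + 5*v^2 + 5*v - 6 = (v - 2)*(v^3 - 3*v^2 - v + 3) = (v - 2)*(v + 1)*(v^2 - 4*v + 3) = (v - 2)*(v - 1)*(v + 1)*(v - 3)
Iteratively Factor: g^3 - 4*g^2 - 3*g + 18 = (g + 2)*(g^2 - 6*g + 9) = (g - 3)*(g + 2)*(g - 3)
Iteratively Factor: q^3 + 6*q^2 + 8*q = (q + 4)*(q^2 + 2*q) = q*(q + 4)*(q + 2)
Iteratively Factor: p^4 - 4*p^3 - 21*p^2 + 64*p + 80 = (p - 4)*(p^3 - 21*p - 20) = (p - 4)*(p + 1)*(p^2 - p - 20) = (p - 4)*(p + 1)*(p + 4)*(p - 5)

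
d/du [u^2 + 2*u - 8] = 2*u + 2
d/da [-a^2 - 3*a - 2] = -2*a - 3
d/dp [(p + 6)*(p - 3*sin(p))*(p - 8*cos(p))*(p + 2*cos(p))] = -(p + 6)*(p - 3*sin(p))*(p - 8*cos(p))*(2*sin(p) - 1) + (p + 6)*(p - 3*sin(p))*(p + 2*cos(p))*(8*sin(p) + 1) - (p + 6)*(p - 8*cos(p))*(p + 2*cos(p))*(3*cos(p) - 1) + (p - 3*sin(p))*(p - 8*cos(p))*(p + 2*cos(p))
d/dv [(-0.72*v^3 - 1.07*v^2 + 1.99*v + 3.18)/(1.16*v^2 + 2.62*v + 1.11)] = (-0.8352*v^4 - 3.7728*v^3 - 7.5094*v^2 - 9.753*v - 6.1227)/(1.3456*v^4 + 6.0784*v^3 + 9.4396*v^2 + 5.8164*v + 1.2321)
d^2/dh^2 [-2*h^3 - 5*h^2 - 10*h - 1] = -12*h - 10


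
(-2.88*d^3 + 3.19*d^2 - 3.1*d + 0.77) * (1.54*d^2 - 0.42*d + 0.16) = -4.4352*d^5 + 6.1222*d^4 - 6.5746*d^3 + 2.9982*d^2 - 0.8194*d + 0.1232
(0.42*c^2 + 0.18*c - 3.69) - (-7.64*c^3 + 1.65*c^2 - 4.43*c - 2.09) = 7.64*c^3 - 1.23*c^2 + 4.61*c - 1.6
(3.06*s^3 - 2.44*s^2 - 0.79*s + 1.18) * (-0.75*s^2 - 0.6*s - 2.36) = -2.295*s^5 - 0.00599999999999978*s^4 - 5.1651*s^3 + 5.3474*s^2 + 1.1564*s - 2.7848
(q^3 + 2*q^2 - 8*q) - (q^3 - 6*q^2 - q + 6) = 8*q^2 - 7*q - 6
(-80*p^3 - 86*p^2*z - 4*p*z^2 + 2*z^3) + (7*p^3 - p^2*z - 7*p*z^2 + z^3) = -73*p^3 - 87*p^2*z - 11*p*z^2 + 3*z^3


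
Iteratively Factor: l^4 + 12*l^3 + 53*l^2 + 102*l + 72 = (l + 2)*(l^3 + 10*l^2 + 33*l + 36) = (l + 2)*(l + 4)*(l^2 + 6*l + 9) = (l + 2)*(l + 3)*(l + 4)*(l + 3)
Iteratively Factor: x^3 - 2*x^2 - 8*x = (x)*(x^2 - 2*x - 8) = x*(x - 4)*(x + 2)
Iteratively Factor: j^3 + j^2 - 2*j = (j)*(j^2 + j - 2) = j*(j - 1)*(j + 2)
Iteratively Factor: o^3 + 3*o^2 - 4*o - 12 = (o + 2)*(o^2 + o - 6) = (o + 2)*(o + 3)*(o - 2)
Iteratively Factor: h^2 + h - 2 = (h - 1)*(h + 2)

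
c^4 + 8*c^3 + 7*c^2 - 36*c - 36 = (c - 2)*(c + 1)*(c + 3)*(c + 6)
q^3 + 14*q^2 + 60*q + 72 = (q + 2)*(q + 6)^2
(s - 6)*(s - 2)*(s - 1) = s^3 - 9*s^2 + 20*s - 12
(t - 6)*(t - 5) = t^2 - 11*t + 30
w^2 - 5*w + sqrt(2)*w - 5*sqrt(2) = (w - 5)*(w + sqrt(2))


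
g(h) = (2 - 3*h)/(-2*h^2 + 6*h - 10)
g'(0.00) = 0.18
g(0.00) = -0.20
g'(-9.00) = -0.01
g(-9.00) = -0.13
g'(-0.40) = 0.09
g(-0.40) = -0.25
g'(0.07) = 0.20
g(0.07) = -0.19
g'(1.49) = 0.55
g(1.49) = 0.45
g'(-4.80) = -0.02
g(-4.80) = -0.19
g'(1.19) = 0.59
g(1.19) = 0.28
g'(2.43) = 0.04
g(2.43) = 0.73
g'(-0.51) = 0.07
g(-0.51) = -0.26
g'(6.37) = -0.06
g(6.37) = 0.32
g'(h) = (2 - 3*h)*(4*h - 6)/(-2*h^2 + 6*h - 10)^2 - 3/(-2*h^2 + 6*h - 10) = (-3*h^2 + 4*h + 9)/(2*(h^4 - 6*h^3 + 19*h^2 - 30*h + 25))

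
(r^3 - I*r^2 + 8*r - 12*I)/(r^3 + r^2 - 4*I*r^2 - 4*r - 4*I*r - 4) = (r + 3*I)/(r + 1)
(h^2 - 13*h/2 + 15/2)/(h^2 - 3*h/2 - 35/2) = (2*h - 3)/(2*h + 7)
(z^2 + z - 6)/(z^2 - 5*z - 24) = (z - 2)/(z - 8)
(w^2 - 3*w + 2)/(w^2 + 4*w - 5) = (w - 2)/(w + 5)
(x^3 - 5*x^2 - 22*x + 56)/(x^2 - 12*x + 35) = (x^2 + 2*x - 8)/(x - 5)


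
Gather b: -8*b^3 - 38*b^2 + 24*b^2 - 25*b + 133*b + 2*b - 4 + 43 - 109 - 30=-8*b^3 - 14*b^2 + 110*b - 100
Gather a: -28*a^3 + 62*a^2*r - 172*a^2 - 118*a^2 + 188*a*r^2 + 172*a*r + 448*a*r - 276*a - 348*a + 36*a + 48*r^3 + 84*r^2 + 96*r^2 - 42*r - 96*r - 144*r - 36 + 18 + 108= -28*a^3 + a^2*(62*r - 290) + a*(188*r^2 + 620*r - 588) + 48*r^3 + 180*r^2 - 282*r + 90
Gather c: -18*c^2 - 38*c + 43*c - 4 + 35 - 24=-18*c^2 + 5*c + 7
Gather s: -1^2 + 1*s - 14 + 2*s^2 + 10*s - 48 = 2*s^2 + 11*s - 63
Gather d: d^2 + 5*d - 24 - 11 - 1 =d^2 + 5*d - 36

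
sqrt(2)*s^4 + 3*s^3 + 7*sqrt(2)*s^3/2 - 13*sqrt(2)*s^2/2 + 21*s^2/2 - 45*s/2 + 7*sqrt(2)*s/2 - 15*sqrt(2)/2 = (s - 3/2)*(s + 5)*(s + sqrt(2))*(sqrt(2)*s + 1)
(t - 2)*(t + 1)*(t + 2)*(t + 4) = t^4 + 5*t^3 - 20*t - 16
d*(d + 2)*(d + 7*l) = d^3 + 7*d^2*l + 2*d^2 + 14*d*l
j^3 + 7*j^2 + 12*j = j*(j + 3)*(j + 4)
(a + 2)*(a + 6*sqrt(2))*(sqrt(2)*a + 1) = sqrt(2)*a^3 + 2*sqrt(2)*a^2 + 13*a^2 + 6*sqrt(2)*a + 26*a + 12*sqrt(2)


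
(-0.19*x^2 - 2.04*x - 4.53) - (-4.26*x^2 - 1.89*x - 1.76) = 4.07*x^2 - 0.15*x - 2.77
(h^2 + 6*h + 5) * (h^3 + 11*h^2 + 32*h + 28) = h^5 + 17*h^4 + 103*h^3 + 275*h^2 + 328*h + 140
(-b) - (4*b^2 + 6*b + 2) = -4*b^2 - 7*b - 2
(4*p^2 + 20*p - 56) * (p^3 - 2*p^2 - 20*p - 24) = 4*p^5 + 12*p^4 - 176*p^3 - 384*p^2 + 640*p + 1344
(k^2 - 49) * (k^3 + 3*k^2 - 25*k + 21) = k^5 + 3*k^4 - 74*k^3 - 126*k^2 + 1225*k - 1029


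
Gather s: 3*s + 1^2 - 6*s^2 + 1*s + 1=-6*s^2 + 4*s + 2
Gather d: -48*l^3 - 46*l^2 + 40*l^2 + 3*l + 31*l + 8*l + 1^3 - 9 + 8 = -48*l^3 - 6*l^2 + 42*l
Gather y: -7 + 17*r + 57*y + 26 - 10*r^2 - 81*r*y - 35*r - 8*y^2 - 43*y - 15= -10*r^2 - 18*r - 8*y^2 + y*(14 - 81*r) + 4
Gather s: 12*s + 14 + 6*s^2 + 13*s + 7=6*s^2 + 25*s + 21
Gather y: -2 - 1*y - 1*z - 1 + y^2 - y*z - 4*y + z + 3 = y^2 + y*(-z - 5)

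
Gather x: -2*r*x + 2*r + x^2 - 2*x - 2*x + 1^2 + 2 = 2*r + x^2 + x*(-2*r - 4) + 3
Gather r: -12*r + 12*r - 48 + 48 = 0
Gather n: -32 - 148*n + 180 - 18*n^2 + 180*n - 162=-18*n^2 + 32*n - 14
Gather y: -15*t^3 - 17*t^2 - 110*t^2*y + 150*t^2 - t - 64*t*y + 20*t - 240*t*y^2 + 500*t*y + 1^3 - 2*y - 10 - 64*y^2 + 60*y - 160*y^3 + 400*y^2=-15*t^3 + 133*t^2 + 19*t - 160*y^3 + y^2*(336 - 240*t) + y*(-110*t^2 + 436*t + 58) - 9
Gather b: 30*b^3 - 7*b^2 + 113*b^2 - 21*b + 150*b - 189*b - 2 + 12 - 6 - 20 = 30*b^3 + 106*b^2 - 60*b - 16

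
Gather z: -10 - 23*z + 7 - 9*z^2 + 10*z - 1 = -9*z^2 - 13*z - 4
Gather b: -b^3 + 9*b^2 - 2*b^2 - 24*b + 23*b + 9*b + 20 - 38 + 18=-b^3 + 7*b^2 + 8*b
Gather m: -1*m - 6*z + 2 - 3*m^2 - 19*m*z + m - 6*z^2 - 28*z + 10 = -3*m^2 - 19*m*z - 6*z^2 - 34*z + 12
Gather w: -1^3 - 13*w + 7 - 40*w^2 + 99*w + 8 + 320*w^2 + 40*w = 280*w^2 + 126*w + 14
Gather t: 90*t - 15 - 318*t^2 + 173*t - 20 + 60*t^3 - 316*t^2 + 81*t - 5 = 60*t^3 - 634*t^2 + 344*t - 40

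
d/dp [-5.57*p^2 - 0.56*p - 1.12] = -11.14*p - 0.56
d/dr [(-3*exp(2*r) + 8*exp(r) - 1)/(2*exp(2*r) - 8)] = (-4*exp(2*r) + 13*exp(r) - 16)*exp(r)/(exp(4*r) - 8*exp(2*r) + 16)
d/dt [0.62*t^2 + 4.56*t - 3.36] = 1.24*t + 4.56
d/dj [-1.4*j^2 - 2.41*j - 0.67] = -2.8*j - 2.41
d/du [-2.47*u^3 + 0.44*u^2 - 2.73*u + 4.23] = -7.41*u^2 + 0.88*u - 2.73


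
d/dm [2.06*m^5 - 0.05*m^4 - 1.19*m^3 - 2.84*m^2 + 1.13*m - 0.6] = 10.3*m^4 - 0.2*m^3 - 3.57*m^2 - 5.68*m + 1.13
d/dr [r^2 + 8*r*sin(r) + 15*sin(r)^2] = 8*r*cos(r) + 2*r + 8*sin(r) + 15*sin(2*r)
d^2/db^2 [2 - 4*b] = 0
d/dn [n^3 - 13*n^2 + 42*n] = 3*n^2 - 26*n + 42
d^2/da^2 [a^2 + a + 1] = 2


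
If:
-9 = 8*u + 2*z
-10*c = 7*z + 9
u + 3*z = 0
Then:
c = -261/220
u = -27/22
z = 9/22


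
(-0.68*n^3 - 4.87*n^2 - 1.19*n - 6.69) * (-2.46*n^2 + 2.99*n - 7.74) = 1.6728*n^5 + 9.947*n^4 - 6.3707*n^3 + 50.5931*n^2 - 10.7925*n + 51.7806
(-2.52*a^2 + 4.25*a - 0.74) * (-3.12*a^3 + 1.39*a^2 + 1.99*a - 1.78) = 7.8624*a^5 - 16.7628*a^4 + 3.2015*a^3 + 11.9145*a^2 - 9.0376*a + 1.3172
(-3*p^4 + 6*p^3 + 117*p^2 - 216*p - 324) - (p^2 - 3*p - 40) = -3*p^4 + 6*p^3 + 116*p^2 - 213*p - 284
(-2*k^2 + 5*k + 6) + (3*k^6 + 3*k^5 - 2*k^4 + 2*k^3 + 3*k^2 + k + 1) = 3*k^6 + 3*k^5 - 2*k^4 + 2*k^3 + k^2 + 6*k + 7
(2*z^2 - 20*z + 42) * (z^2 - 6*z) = 2*z^4 - 32*z^3 + 162*z^2 - 252*z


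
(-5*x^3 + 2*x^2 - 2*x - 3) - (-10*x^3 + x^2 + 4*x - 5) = 5*x^3 + x^2 - 6*x + 2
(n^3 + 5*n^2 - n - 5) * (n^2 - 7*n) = n^5 - 2*n^4 - 36*n^3 + 2*n^2 + 35*n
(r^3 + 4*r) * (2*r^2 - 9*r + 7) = 2*r^5 - 9*r^4 + 15*r^3 - 36*r^2 + 28*r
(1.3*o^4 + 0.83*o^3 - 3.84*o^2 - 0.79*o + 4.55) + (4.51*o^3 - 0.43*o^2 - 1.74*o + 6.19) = 1.3*o^4 + 5.34*o^3 - 4.27*o^2 - 2.53*o + 10.74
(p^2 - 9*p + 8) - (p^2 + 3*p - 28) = 36 - 12*p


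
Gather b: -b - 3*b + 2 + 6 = 8 - 4*b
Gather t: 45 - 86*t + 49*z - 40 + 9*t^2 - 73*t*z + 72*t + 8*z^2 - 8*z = 9*t^2 + t*(-73*z - 14) + 8*z^2 + 41*z + 5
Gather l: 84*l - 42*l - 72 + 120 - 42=42*l + 6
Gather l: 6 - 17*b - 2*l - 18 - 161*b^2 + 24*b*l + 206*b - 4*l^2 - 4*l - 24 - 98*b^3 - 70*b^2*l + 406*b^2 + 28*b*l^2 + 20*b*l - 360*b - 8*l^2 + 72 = -98*b^3 + 245*b^2 - 171*b + l^2*(28*b - 12) + l*(-70*b^2 + 44*b - 6) + 36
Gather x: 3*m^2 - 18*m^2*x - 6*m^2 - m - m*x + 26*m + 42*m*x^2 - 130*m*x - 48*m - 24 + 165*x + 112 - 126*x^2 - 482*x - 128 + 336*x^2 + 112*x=-3*m^2 - 23*m + x^2*(42*m + 210) + x*(-18*m^2 - 131*m - 205) - 40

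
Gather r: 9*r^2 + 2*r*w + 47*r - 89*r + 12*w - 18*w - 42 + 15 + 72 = 9*r^2 + r*(2*w - 42) - 6*w + 45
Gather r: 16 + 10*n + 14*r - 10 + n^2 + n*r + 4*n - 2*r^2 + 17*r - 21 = n^2 + 14*n - 2*r^2 + r*(n + 31) - 15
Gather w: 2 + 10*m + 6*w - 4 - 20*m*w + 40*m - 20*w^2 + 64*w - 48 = 50*m - 20*w^2 + w*(70 - 20*m) - 50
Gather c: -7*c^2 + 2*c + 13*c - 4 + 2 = -7*c^2 + 15*c - 2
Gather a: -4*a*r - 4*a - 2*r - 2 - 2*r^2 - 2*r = a*(-4*r - 4) - 2*r^2 - 4*r - 2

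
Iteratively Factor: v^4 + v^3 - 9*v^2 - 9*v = (v + 3)*(v^3 - 2*v^2 - 3*v) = (v - 3)*(v + 3)*(v^2 + v) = v*(v - 3)*(v + 3)*(v + 1)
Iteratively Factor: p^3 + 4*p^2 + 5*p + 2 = (p + 1)*(p^2 + 3*p + 2) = (p + 1)*(p + 2)*(p + 1)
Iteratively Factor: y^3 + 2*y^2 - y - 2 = (y - 1)*(y^2 + 3*y + 2) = (y - 1)*(y + 2)*(y + 1)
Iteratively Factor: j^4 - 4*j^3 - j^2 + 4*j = (j - 4)*(j^3 - j) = (j - 4)*(j - 1)*(j^2 + j) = j*(j - 4)*(j - 1)*(j + 1)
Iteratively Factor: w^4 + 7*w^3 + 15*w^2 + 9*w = (w)*(w^3 + 7*w^2 + 15*w + 9) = w*(w + 1)*(w^2 + 6*w + 9) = w*(w + 1)*(w + 3)*(w + 3)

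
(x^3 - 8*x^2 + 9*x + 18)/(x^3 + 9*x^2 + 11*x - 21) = (x^3 - 8*x^2 + 9*x + 18)/(x^3 + 9*x^2 + 11*x - 21)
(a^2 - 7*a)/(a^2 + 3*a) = (a - 7)/(a + 3)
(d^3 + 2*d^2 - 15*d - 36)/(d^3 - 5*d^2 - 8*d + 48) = (d + 3)/(d - 4)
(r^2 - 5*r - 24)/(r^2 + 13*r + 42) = (r^2 - 5*r - 24)/(r^2 + 13*r + 42)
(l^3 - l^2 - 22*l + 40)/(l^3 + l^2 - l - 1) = (l^3 - l^2 - 22*l + 40)/(l^3 + l^2 - l - 1)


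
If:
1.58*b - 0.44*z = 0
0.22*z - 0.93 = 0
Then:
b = 1.18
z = 4.23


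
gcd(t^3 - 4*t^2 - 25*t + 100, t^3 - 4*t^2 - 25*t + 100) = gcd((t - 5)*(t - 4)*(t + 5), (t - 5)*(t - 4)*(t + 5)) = t^3 - 4*t^2 - 25*t + 100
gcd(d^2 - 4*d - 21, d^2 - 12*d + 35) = d - 7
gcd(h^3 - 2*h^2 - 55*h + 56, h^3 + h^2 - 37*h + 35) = h^2 + 6*h - 7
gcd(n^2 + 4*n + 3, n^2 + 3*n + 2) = n + 1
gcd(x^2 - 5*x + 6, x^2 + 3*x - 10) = x - 2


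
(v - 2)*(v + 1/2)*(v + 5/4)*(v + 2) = v^4 + 7*v^3/4 - 27*v^2/8 - 7*v - 5/2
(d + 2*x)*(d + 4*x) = d^2 + 6*d*x + 8*x^2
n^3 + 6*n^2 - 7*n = n*(n - 1)*(n + 7)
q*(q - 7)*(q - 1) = q^3 - 8*q^2 + 7*q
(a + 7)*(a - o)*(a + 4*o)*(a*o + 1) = a^4*o + 3*a^3*o^2 + 7*a^3*o + a^3 - 4*a^2*o^3 + 21*a^2*o^2 + 3*a^2*o + 7*a^2 - 28*a*o^3 - 4*a*o^2 + 21*a*o - 28*o^2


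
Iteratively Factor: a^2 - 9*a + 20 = (a - 4)*(a - 5)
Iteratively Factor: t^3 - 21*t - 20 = (t - 5)*(t^2 + 5*t + 4) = (t - 5)*(t + 1)*(t + 4)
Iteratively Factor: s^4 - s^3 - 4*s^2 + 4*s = (s + 2)*(s^3 - 3*s^2 + 2*s) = (s - 1)*(s + 2)*(s^2 - 2*s) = (s - 2)*(s - 1)*(s + 2)*(s)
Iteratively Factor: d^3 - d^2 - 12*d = (d - 4)*(d^2 + 3*d) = (d - 4)*(d + 3)*(d)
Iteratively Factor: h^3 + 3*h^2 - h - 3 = (h - 1)*(h^2 + 4*h + 3) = (h - 1)*(h + 3)*(h + 1)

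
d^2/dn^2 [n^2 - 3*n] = 2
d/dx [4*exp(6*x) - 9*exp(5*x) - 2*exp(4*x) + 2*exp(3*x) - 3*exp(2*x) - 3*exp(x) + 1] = (24*exp(5*x) - 45*exp(4*x) - 8*exp(3*x) + 6*exp(2*x) - 6*exp(x) - 3)*exp(x)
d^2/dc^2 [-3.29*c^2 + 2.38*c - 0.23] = -6.58000000000000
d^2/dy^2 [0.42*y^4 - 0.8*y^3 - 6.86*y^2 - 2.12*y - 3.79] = 5.04*y^2 - 4.8*y - 13.72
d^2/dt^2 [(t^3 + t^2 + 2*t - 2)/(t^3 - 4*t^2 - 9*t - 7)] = 2*(5*t^6 + 33*t^5 + 33*t^4 + 180*t^3 + 147*t^2 - 279*t - 183)/(t^9 - 12*t^8 + 21*t^7 + 131*t^6 - 21*t^5 - 930*t^4 - 2094*t^3 - 2289*t^2 - 1323*t - 343)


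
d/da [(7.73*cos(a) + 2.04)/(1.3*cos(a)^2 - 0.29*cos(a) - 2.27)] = (10.049*cos(a)^2 + 5.304*cos(a) + 16.9555)*sin(a)/(1.69*cos(a)^4 - 0.754*cos(a)^3 - 5.8179*cos(a)^2 + 1.3166*cos(a) + 5.1529)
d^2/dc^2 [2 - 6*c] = 0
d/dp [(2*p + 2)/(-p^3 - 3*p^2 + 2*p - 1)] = 2*(2*p^3 + 6*p^2 + 6*p - 3)/(p^6 + 6*p^5 + 5*p^4 - 10*p^3 + 10*p^2 - 4*p + 1)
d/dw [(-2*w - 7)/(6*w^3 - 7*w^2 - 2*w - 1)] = 2*(12*w^3 + 56*w^2 - 49*w - 6)/(36*w^6 - 84*w^5 + 25*w^4 + 16*w^3 + 18*w^2 + 4*w + 1)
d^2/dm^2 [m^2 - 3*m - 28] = 2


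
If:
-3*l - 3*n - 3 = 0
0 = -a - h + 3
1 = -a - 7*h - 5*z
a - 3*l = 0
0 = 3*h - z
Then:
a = 67/21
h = -4/21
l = 67/63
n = -130/63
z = -4/7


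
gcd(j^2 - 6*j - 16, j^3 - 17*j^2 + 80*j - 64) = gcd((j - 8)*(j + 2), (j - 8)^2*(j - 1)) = j - 8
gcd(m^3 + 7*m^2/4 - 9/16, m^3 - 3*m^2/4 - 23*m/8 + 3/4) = m + 3/2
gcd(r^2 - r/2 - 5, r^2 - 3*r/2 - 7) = r + 2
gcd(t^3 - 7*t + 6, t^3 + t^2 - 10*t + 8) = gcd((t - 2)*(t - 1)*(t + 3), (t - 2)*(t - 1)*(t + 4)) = t^2 - 3*t + 2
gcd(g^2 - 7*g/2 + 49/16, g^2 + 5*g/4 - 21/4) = g - 7/4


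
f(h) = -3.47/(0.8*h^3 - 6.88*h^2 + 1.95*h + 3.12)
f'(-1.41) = 0.37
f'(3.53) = -0.04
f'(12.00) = 0.00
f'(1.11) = -8.17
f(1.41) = 0.62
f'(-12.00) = 0.00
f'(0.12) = 0.11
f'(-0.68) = 16.04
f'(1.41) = -1.42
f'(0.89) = -31999.09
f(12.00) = -0.01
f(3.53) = 0.09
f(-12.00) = 0.00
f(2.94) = 0.11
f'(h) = -3.47*(-2.4*h^2 + 13.76*h - 1.95)/(0.8*h^3 - 6.88*h^2 + 1.95*h + 3.12)^2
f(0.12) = -1.07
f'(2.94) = -0.07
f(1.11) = 1.65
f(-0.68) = 2.12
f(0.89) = 115.00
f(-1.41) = 0.22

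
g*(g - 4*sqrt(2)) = g^2 - 4*sqrt(2)*g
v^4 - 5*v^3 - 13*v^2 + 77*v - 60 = (v - 5)*(v - 3)*(v - 1)*(v + 4)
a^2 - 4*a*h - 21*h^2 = (a - 7*h)*(a + 3*h)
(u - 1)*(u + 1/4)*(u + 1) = u^3 + u^2/4 - u - 1/4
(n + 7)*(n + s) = n^2 + n*s + 7*n + 7*s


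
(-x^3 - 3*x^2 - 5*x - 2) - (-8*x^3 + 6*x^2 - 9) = 7*x^3 - 9*x^2 - 5*x + 7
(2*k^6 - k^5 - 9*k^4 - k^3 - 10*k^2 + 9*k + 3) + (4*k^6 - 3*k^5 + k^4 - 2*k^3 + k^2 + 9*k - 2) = 6*k^6 - 4*k^5 - 8*k^4 - 3*k^3 - 9*k^2 + 18*k + 1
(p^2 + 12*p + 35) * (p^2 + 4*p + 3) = p^4 + 16*p^3 + 86*p^2 + 176*p + 105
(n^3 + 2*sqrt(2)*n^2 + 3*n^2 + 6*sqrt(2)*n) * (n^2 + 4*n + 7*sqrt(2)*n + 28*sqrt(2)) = n^5 + 7*n^4 + 9*sqrt(2)*n^4 + 40*n^3 + 63*sqrt(2)*n^3 + 108*sqrt(2)*n^2 + 196*n^2 + 336*n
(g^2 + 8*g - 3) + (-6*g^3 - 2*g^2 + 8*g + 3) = -6*g^3 - g^2 + 16*g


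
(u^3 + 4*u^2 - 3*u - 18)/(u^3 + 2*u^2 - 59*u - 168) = (u^2 + u - 6)/(u^2 - u - 56)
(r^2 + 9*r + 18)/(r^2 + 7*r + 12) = (r + 6)/(r + 4)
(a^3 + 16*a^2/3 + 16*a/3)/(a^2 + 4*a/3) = a + 4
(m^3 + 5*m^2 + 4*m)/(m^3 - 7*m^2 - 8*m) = (m + 4)/(m - 8)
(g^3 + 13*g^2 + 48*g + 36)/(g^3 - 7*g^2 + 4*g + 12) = (g^2 + 12*g + 36)/(g^2 - 8*g + 12)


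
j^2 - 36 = (j - 6)*(j + 6)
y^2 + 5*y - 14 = (y - 2)*(y + 7)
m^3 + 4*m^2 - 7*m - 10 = (m - 2)*(m + 1)*(m + 5)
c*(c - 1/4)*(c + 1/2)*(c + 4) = c^4 + 17*c^3/4 + 7*c^2/8 - c/2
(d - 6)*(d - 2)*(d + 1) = d^3 - 7*d^2 + 4*d + 12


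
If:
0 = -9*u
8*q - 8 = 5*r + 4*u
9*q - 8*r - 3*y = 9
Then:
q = 1 - 15*y/19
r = -24*y/19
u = 0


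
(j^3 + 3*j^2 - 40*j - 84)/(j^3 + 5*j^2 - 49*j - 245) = (j^2 - 4*j - 12)/(j^2 - 2*j - 35)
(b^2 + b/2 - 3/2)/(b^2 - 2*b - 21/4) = 2*(b - 1)/(2*b - 7)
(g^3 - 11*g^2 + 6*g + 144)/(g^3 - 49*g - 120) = (g - 6)/(g + 5)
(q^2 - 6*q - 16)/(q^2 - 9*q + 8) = (q + 2)/(q - 1)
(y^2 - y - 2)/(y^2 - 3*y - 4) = (y - 2)/(y - 4)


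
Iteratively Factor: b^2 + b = (b)*(b + 1)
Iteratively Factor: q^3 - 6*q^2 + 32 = (q - 4)*(q^2 - 2*q - 8) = (q - 4)^2*(q + 2)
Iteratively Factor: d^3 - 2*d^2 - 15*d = (d + 3)*(d^2 - 5*d) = d*(d + 3)*(d - 5)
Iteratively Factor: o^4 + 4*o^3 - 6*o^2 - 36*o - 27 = (o - 3)*(o^3 + 7*o^2 + 15*o + 9) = (o - 3)*(o + 1)*(o^2 + 6*o + 9) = (o - 3)*(o + 1)*(o + 3)*(o + 3)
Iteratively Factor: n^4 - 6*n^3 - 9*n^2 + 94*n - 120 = (n - 3)*(n^3 - 3*n^2 - 18*n + 40) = (n - 5)*(n - 3)*(n^2 + 2*n - 8) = (n - 5)*(n - 3)*(n - 2)*(n + 4)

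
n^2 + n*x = n*(n + x)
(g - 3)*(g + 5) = g^2 + 2*g - 15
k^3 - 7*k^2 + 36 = (k - 6)*(k - 3)*(k + 2)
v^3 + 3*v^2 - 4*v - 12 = (v - 2)*(v + 2)*(v + 3)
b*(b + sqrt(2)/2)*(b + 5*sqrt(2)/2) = b^3 + 3*sqrt(2)*b^2 + 5*b/2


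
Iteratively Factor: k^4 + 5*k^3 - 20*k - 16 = (k + 1)*(k^3 + 4*k^2 - 4*k - 16) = (k + 1)*(k + 2)*(k^2 + 2*k - 8) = (k + 1)*(k + 2)*(k + 4)*(k - 2)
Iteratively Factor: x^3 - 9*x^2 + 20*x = (x)*(x^2 - 9*x + 20) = x*(x - 5)*(x - 4)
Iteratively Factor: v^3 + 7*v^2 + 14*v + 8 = (v + 2)*(v^2 + 5*v + 4) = (v + 2)*(v + 4)*(v + 1)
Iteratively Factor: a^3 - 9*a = (a + 3)*(a^2 - 3*a) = a*(a + 3)*(a - 3)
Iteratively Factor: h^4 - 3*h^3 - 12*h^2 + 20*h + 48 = (h + 2)*(h^3 - 5*h^2 - 2*h + 24) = (h - 3)*(h + 2)*(h^2 - 2*h - 8) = (h - 4)*(h - 3)*(h + 2)*(h + 2)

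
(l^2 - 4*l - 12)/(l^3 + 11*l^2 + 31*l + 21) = (l^2 - 4*l - 12)/(l^3 + 11*l^2 + 31*l + 21)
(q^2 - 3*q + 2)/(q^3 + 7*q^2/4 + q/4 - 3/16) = 16*(q^2 - 3*q + 2)/(16*q^3 + 28*q^2 + 4*q - 3)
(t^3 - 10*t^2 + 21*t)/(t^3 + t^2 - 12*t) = (t - 7)/(t + 4)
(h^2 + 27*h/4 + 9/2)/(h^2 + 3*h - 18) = (h + 3/4)/(h - 3)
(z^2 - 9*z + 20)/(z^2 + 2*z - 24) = (z - 5)/(z + 6)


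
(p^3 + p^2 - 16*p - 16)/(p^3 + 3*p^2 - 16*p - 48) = (p + 1)/(p + 3)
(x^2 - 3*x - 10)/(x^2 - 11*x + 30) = (x + 2)/(x - 6)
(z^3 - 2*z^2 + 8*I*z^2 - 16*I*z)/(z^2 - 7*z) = (z^2 + z*(-2 + 8*I) - 16*I)/(z - 7)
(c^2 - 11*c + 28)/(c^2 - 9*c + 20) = (c - 7)/(c - 5)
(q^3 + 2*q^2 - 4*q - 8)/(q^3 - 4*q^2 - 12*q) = (q^2 - 4)/(q*(q - 6))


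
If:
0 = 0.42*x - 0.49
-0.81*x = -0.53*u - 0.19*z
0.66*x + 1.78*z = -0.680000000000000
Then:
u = 2.08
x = 1.17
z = -0.81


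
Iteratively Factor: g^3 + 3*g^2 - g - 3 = (g + 3)*(g^2 - 1) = (g - 1)*(g + 3)*(g + 1)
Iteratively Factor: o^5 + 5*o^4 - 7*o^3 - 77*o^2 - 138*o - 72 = (o + 3)*(o^4 + 2*o^3 - 13*o^2 - 38*o - 24) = (o - 4)*(o + 3)*(o^3 + 6*o^2 + 11*o + 6) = (o - 4)*(o + 2)*(o + 3)*(o^2 + 4*o + 3) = (o - 4)*(o + 1)*(o + 2)*(o + 3)*(o + 3)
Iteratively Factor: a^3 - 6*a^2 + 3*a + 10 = (a + 1)*(a^2 - 7*a + 10) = (a - 5)*(a + 1)*(a - 2)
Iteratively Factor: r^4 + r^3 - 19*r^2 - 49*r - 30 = (r + 2)*(r^3 - r^2 - 17*r - 15) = (r + 1)*(r + 2)*(r^2 - 2*r - 15) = (r + 1)*(r + 2)*(r + 3)*(r - 5)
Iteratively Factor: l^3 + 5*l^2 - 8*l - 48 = (l + 4)*(l^2 + l - 12) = (l - 3)*(l + 4)*(l + 4)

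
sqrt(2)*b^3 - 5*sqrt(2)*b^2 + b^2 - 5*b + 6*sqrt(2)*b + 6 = (b - 3)*(b - 2)*(sqrt(2)*b + 1)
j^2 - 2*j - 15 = (j - 5)*(j + 3)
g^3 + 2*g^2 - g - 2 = (g - 1)*(g + 1)*(g + 2)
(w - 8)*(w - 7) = w^2 - 15*w + 56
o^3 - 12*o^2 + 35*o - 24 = (o - 8)*(o - 3)*(o - 1)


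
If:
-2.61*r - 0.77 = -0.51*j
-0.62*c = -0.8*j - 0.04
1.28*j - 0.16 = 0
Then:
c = 0.23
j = 0.12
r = -0.27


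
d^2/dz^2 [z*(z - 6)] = 2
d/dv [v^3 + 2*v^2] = v*(3*v + 4)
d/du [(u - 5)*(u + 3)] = 2*u - 2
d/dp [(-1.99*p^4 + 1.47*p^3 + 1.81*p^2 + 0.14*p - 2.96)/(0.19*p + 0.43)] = (-1.1343*p^4 - 2.8642*p^3 + 2.2402*p^2 + 1.5566*p + 0.6226)/(0.0361*p^2 + 0.1634*p + 0.1849)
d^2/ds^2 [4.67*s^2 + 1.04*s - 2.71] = 9.34000000000000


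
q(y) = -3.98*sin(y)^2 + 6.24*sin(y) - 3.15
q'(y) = -7.96*sin(y)*cos(y) + 6.24*cos(y)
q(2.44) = -0.78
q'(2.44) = -0.84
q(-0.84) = -10.00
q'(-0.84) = 8.12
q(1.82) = -0.84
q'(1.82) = 0.36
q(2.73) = -1.29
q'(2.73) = -2.80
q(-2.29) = -10.10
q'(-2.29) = -8.06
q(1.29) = -0.83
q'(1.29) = -0.39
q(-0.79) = -9.59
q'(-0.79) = 8.37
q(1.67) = -0.88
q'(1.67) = 0.17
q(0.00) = -3.15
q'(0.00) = 6.24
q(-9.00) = -6.40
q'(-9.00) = -8.67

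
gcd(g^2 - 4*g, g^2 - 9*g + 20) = g - 4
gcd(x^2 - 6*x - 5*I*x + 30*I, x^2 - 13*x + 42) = x - 6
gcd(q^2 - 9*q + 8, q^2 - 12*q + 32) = q - 8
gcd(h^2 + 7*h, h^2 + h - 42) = h + 7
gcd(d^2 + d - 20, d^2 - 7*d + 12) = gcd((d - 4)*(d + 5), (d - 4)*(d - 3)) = d - 4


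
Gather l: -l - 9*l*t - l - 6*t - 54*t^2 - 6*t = l*(-9*t - 2) - 54*t^2 - 12*t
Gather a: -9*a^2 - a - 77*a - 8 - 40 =-9*a^2 - 78*a - 48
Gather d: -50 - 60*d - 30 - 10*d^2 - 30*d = -10*d^2 - 90*d - 80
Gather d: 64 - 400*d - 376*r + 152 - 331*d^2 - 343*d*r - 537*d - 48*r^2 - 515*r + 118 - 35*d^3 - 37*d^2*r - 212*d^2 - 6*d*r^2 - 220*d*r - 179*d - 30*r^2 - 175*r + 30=-35*d^3 + d^2*(-37*r - 543) + d*(-6*r^2 - 563*r - 1116) - 78*r^2 - 1066*r + 364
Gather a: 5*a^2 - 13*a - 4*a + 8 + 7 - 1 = 5*a^2 - 17*a + 14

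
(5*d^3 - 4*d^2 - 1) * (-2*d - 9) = -10*d^4 - 37*d^3 + 36*d^2 + 2*d + 9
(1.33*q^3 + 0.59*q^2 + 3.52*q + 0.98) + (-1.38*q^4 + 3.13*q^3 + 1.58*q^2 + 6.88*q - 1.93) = -1.38*q^4 + 4.46*q^3 + 2.17*q^2 + 10.4*q - 0.95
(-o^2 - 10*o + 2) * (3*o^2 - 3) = -3*o^4 - 30*o^3 + 9*o^2 + 30*o - 6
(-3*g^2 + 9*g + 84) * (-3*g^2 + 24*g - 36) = 9*g^4 - 99*g^3 + 72*g^2 + 1692*g - 3024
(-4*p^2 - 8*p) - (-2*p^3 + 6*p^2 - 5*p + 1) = 2*p^3 - 10*p^2 - 3*p - 1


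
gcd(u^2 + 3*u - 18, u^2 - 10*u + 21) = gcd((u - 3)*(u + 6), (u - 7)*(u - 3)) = u - 3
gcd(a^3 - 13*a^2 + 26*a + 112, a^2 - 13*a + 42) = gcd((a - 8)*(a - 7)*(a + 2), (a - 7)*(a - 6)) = a - 7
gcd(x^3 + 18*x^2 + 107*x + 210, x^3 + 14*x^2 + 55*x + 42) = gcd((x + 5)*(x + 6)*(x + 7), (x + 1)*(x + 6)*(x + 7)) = x^2 + 13*x + 42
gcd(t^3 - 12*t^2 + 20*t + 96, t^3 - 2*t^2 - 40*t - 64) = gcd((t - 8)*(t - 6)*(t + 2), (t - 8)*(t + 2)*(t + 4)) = t^2 - 6*t - 16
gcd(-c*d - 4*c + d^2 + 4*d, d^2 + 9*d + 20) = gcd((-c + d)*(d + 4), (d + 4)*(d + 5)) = d + 4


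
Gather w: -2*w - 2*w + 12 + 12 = 24 - 4*w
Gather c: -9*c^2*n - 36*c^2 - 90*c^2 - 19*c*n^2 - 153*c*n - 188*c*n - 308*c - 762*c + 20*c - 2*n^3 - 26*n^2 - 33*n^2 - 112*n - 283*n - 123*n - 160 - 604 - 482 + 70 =c^2*(-9*n - 126) + c*(-19*n^2 - 341*n - 1050) - 2*n^3 - 59*n^2 - 518*n - 1176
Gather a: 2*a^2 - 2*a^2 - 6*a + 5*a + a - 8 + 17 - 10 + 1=0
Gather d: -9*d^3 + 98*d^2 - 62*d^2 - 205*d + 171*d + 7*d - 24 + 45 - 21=-9*d^3 + 36*d^2 - 27*d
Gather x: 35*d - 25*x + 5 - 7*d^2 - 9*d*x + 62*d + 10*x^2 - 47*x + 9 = -7*d^2 + 97*d + 10*x^2 + x*(-9*d - 72) + 14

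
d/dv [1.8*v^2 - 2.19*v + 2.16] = 3.6*v - 2.19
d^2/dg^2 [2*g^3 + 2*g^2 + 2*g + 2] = 12*g + 4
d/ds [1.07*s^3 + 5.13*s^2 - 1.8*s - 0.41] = 3.21*s^2 + 10.26*s - 1.8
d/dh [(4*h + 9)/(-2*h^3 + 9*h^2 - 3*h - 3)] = (16*h^3 + 18*h^2 - 162*h + 15)/(4*h^6 - 36*h^5 + 93*h^4 - 42*h^3 - 45*h^2 + 18*h + 9)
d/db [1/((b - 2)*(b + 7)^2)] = ((2 - b)*(b + 7) - 2*(b - 2)^2)/((b - 2)^3*(b + 7)^3)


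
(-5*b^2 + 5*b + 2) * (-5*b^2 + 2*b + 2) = 25*b^4 - 35*b^3 - 10*b^2 + 14*b + 4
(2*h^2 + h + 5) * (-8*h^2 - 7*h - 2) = -16*h^4 - 22*h^3 - 51*h^2 - 37*h - 10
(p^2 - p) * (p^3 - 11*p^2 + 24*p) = p^5 - 12*p^4 + 35*p^3 - 24*p^2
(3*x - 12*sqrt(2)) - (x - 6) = 2*x - 12*sqrt(2) + 6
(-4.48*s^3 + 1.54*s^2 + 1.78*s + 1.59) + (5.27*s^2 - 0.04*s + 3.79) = -4.48*s^3 + 6.81*s^2 + 1.74*s + 5.38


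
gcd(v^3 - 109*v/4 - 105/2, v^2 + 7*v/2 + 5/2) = v + 5/2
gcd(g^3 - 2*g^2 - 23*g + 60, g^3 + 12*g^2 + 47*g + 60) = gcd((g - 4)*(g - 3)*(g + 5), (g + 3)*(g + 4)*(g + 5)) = g + 5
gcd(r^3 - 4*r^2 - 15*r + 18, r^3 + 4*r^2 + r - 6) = r^2 + 2*r - 3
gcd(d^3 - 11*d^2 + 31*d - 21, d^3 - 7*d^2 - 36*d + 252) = d - 7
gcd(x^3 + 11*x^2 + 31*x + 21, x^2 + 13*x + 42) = x + 7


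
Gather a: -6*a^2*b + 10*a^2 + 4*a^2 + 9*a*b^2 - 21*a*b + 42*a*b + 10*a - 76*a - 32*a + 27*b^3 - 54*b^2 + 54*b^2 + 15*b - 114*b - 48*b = a^2*(14 - 6*b) + a*(9*b^2 + 21*b - 98) + 27*b^3 - 147*b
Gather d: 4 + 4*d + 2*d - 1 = 6*d + 3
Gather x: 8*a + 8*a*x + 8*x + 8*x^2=8*a + 8*x^2 + x*(8*a + 8)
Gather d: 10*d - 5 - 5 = 10*d - 10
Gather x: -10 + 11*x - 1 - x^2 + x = -x^2 + 12*x - 11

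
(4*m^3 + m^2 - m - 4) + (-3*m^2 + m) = 4*m^3 - 2*m^2 - 4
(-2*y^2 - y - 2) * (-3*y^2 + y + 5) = 6*y^4 + y^3 - 5*y^2 - 7*y - 10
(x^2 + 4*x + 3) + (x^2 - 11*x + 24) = 2*x^2 - 7*x + 27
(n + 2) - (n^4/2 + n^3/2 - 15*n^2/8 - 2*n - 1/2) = -n^4/2 - n^3/2 + 15*n^2/8 + 3*n + 5/2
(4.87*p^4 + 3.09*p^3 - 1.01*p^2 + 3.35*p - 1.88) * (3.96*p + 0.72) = 19.2852*p^5 + 15.7428*p^4 - 1.7748*p^3 + 12.5388*p^2 - 5.0328*p - 1.3536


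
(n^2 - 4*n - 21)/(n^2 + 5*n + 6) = (n - 7)/(n + 2)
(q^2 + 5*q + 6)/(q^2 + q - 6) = (q + 2)/(q - 2)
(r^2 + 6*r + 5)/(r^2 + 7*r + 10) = (r + 1)/(r + 2)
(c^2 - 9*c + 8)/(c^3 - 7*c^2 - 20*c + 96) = (c - 1)/(c^2 + c - 12)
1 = 1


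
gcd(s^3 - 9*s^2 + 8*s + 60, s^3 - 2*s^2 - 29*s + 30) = s - 6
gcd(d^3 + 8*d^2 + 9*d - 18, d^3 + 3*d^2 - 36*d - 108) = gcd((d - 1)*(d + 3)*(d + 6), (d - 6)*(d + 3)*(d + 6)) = d^2 + 9*d + 18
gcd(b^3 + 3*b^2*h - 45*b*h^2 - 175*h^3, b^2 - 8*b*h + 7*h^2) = b - 7*h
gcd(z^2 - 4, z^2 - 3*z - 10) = z + 2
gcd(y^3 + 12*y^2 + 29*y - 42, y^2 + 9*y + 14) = y + 7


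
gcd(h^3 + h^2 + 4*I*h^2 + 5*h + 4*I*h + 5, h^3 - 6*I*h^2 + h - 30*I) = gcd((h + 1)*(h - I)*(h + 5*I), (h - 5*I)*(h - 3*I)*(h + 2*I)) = 1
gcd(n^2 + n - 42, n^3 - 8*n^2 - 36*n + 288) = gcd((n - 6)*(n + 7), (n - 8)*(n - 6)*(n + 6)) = n - 6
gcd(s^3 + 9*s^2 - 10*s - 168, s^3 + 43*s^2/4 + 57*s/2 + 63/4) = s + 7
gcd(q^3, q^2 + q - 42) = 1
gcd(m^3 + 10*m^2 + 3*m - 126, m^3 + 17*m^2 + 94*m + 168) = m^2 + 13*m + 42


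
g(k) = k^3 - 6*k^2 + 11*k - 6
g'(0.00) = 11.00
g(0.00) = -6.00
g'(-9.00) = 362.00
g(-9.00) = -1320.00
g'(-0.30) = 14.87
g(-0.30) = -9.87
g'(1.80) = -0.88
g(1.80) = 0.19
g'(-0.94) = 24.93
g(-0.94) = -22.47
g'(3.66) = 7.27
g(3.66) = 2.91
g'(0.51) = 5.66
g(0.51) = -1.82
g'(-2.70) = 65.27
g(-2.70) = -99.12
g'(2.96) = 1.76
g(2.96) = -0.08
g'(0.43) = 6.39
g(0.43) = -2.30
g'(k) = 3*k^2 - 12*k + 11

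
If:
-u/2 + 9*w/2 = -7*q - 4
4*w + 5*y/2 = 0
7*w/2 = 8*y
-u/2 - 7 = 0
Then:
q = -11/7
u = -14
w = 0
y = 0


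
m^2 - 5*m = m*(m - 5)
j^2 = j^2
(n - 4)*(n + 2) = n^2 - 2*n - 8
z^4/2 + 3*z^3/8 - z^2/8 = z^2*(z/2 + 1/2)*(z - 1/4)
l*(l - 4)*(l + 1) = l^3 - 3*l^2 - 4*l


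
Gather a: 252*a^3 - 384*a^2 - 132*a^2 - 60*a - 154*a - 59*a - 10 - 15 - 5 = 252*a^3 - 516*a^2 - 273*a - 30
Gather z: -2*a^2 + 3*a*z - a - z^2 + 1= -2*a^2 + 3*a*z - a - z^2 + 1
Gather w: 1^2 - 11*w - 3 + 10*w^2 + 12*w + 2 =10*w^2 + w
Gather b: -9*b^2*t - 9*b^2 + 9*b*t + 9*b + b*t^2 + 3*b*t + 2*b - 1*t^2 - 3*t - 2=b^2*(-9*t - 9) + b*(t^2 + 12*t + 11) - t^2 - 3*t - 2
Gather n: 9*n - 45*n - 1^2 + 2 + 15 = 16 - 36*n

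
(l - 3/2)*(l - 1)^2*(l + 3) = l^4 - l^3/2 - 13*l^2/2 + 21*l/2 - 9/2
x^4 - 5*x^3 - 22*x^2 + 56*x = x*(x - 7)*(x - 2)*(x + 4)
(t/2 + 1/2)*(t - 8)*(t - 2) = t^3/2 - 9*t^2/2 + 3*t + 8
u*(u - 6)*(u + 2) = u^3 - 4*u^2 - 12*u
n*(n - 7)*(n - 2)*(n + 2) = n^4 - 7*n^3 - 4*n^2 + 28*n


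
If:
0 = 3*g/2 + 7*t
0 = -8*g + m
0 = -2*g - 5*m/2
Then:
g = 0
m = 0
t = 0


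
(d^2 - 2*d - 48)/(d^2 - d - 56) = (d + 6)/(d + 7)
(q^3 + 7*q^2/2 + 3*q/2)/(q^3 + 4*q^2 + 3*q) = (q + 1/2)/(q + 1)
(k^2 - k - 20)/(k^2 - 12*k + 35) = (k + 4)/(k - 7)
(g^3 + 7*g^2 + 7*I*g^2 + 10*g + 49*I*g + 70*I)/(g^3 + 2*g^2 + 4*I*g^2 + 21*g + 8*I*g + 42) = (g + 5)/(g - 3*I)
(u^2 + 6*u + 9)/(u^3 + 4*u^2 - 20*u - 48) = (u^2 + 6*u + 9)/(u^3 + 4*u^2 - 20*u - 48)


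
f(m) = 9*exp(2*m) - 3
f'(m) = 18*exp(2*m)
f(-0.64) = -0.50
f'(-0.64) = 5.00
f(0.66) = 30.69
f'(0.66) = 67.38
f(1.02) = 66.22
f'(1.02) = 138.43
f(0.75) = 37.34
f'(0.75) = 80.67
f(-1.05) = -1.90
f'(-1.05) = 2.20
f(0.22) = 10.97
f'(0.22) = 27.95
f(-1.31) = -2.34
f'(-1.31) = 1.31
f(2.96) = 3348.71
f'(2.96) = 6703.41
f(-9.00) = -3.00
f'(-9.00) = 0.00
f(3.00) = 3627.86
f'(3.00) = 7261.72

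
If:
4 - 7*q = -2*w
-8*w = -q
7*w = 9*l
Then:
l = 14/243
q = 16/27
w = 2/27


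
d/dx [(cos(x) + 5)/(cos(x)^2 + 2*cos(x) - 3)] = (cos(x)^2 + 10*cos(x) + 13)*sin(x)/(cos(x)^2 + 2*cos(x) - 3)^2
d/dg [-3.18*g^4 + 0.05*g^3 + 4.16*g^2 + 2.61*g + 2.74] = -12.72*g^3 + 0.15*g^2 + 8.32*g + 2.61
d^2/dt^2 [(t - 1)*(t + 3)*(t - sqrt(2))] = 6*t - 2*sqrt(2) + 4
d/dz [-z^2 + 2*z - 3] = 2 - 2*z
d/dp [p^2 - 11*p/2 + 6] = 2*p - 11/2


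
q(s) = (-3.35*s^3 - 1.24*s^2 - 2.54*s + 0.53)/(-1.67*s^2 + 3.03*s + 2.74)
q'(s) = (3.34*s - 3.03)*(-3.35*s^3 - 1.24*s^2 - 2.54*s + 0.53)/(-1.67*s^2 + 3.03*s + 2.74)^2 + (-10.05*s^2 - 2.48*s - 2.54)/(-1.67*s^2 + 3.03*s + 2.74) = (5.5945*s^4 - 20.301*s^3 - 35.536*s^2 - 5.025*s - 8.5655)/(2.7889*s^4 - 10.1202*s^3 + 0.0292999999999992*s^2 + 16.6044*s + 7.5076)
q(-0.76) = -6.10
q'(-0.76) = -52.11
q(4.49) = 19.58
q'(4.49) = -1.04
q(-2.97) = -4.04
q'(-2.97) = 1.50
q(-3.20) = -4.40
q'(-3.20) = 1.55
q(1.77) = -9.20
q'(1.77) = -22.62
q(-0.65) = 39.69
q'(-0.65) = -3259.45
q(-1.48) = -2.30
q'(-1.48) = 0.47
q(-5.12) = -7.62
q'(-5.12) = 1.77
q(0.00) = 0.19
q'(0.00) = -1.14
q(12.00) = 29.78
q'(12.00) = 1.87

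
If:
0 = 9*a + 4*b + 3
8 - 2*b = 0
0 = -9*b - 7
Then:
No Solution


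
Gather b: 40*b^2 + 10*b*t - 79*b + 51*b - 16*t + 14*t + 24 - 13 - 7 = 40*b^2 + b*(10*t - 28) - 2*t + 4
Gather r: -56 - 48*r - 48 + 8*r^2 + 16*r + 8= 8*r^2 - 32*r - 96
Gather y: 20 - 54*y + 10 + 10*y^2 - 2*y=10*y^2 - 56*y + 30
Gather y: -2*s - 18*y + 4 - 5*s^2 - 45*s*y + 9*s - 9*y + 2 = -5*s^2 + 7*s + y*(-45*s - 27) + 6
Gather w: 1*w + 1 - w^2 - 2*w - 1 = -w^2 - w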